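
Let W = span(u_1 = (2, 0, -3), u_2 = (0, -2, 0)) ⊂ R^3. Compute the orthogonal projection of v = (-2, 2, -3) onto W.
proj_W(v) = (10/13, 2, -15/13)

Set up U = [u_1 | ... | u_2] ∈ R^(3×2). The projector onto W = col(U) is P = U (U^T U)^(-1) U^T.
Compute U^T U =
  [13, 0]
  [0, 4],
and U^T v = (5, -4).
Solve U^T U · c = U^T v for the coefficients: c = (5/13, -1). The projection is proj_W(v) = U c.
Check: (v - proj_W(v)) · u_1 = 0  (should be 0).
Check: (v - proj_W(v)) · u_2 = 0  (should be 0).
Result: proj_W(v) = (10/13, 2, -15/13).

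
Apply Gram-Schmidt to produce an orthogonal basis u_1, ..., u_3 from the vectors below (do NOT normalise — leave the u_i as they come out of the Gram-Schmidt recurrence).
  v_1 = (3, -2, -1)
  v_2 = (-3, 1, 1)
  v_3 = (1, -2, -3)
Orthogonal basis:
  u_1 = (3, -2, -1)
  u_2 = (-3/7, -5/7, 1/7)
  u_3 = (-4/5, 0, -12/5)

Apply the Gram-Schmidt recurrence
  u_1 = v_1
  u_i = v_i − Σ_{j<i} ((v_i · u_j) / (u_j · u_j)) · u_j.

Step by step this gives:
  u_1 = (3, -2, -1)
  u_2 = (-3/7, -5/7, 1/7)
  u_3 = (-4/5, 0, -12/5)

Orthogonality check:
  u_2 · u_1 = 0 (should be 0)
  u_3 · u_1 = 0 (should be 0)
  u_3 · u_2 = 0 (should be 0)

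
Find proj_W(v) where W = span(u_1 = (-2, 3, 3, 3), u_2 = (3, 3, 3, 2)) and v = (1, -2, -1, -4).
proj_W(v) = (862/637, -111/49, -111/49, -1423/637)

Set up U = [u_1 | ... | u_2] ∈ R^(4×2). The projector onto W = col(U) is P = U (U^T U)^(-1) U^T.
Compute U^T U =
  [31, 18]
  [18, 31],
and U^T v = (-23, -14).
Solve U^T U · c = U^T v for the coefficients: c = (-461/637, -20/637). The projection is proj_W(v) = U c.
Check: (v - proj_W(v)) · u_1 = 0  (should be 0).
Check: (v - proj_W(v)) · u_2 = 0  (should be 0).
Result: proj_W(v) = (862/637, -111/49, -111/49, -1423/637).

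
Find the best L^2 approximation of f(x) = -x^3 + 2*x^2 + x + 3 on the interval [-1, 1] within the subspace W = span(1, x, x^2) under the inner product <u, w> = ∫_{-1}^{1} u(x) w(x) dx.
g(x) = 2*x^2 + 2*x/5 + 3

The best approximation g ∈ W is the orthogonal projection of f onto W. Writing g = a_0 + a_1 x + a_2 x^2, the coefficients solve the normal equations G · a = b where
  G_{ij} = <φ_i, φ_j> and b_i = <f, φ_i>, with φ_0 = 1, φ_1 = x, φ_2 = x^2.
G =
  [2, 0, 2/3]
  [0, 2/3, 0]
  [2/3, 0, 2/5],
b = (22/3, 4/15, 14/5).
Solving gives a_0 = 3, a_1 = 2/5, a_2 = 2, so
  g(x) = 2*x^2 + 2*x/5 + 3.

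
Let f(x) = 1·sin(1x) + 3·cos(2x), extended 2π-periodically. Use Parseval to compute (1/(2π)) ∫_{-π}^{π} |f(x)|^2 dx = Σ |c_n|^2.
Σ |c_n|^2 = 5

Expand |f|^2 and use orthogonality of {sin(nx), cos(mx)} on [-π, π]:
  ∫_{-π}^{π} sin(nx)^2 dx = π, ∫ cos(mx)^2 dx = π, and cross terms integrate to 0.
So ∫_{-π}^{π} f(x)^2 dx = 1^2 · π + 3^2 · π = (1 + 9)π.
Divide by 2π: (1 + 9)/2 = 5.
By Parseval, this equals Σ |c_n|^2.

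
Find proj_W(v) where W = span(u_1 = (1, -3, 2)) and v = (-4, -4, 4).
proj_W(v) = (8/7, -24/7, 16/7)

Set up U = [u_1 | ... | u_1] ∈ R^(3×1). The projector onto W = col(U) is P = U (U^T U)^(-1) U^T.
Compute U^T U =
  [14],
and U^T v = (16).
Solve U^T U · c = U^T v for the coefficients: c = (8/7). The projection is proj_W(v) = U c.
Check: (v - proj_W(v)) · u_1 = 0  (should be 0).
Result: proj_W(v) = (8/7, -24/7, 16/7).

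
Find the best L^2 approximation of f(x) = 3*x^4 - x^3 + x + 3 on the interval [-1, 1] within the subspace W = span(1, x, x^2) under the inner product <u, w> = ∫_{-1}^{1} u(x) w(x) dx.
g(x) = 18*x^2/7 + 2*x/5 + 96/35

The best approximation g ∈ W is the orthogonal projection of f onto W. Writing g = a_0 + a_1 x + a_2 x^2, the coefficients solve the normal equations G · a = b where
  G_{ij} = <φ_i, φ_j> and b_i = <f, φ_i>, with φ_0 = 1, φ_1 = x, φ_2 = x^2.
G =
  [2, 0, 2/3]
  [0, 2/3, 0]
  [2/3, 0, 2/5],
b = (36/5, 4/15, 20/7).
Solving gives a_0 = 96/35, a_1 = 2/5, a_2 = 18/7, so
  g(x) = 18*x^2/7 + 2*x/5 + 96/35.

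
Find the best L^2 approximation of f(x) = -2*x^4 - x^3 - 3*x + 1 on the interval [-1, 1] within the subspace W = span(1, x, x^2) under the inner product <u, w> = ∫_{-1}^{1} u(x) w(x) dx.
g(x) = -12*x^2/7 - 18*x/5 + 41/35

The best approximation g ∈ W is the orthogonal projection of f onto W. Writing g = a_0 + a_1 x + a_2 x^2, the coefficients solve the normal equations G · a = b where
  G_{ij} = <φ_i, φ_j> and b_i = <f, φ_i>, with φ_0 = 1, φ_1 = x, φ_2 = x^2.
G =
  [2, 0, 2/3]
  [0, 2/3, 0]
  [2/3, 0, 2/5],
b = (6/5, -12/5, 2/21).
Solving gives a_0 = 41/35, a_1 = -18/5, a_2 = -12/7, so
  g(x) = -12*x^2/7 - 18*x/5 + 41/35.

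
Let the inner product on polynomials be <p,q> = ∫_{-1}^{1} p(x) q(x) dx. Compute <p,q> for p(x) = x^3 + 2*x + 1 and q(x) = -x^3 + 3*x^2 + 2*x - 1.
<p,q> = 50/21

Expand the product: p(x)·q(x) = -x^6 + 3*x^5 + 4*x^3 + 7*x^2 - 1.
∫_{-1}^{1} of each monomial x^k gives [2/(k+1) if k even, 0 if k odd]. Integrating term-by-term (or equivalently evaluating the antiderivative F(x) = -x^7/7 + x^6/2 + x^4 + 7*x^3/3 - x at the endpoints):
  F(1) − F(−1) = 113/42 − (13/42) = 50/21.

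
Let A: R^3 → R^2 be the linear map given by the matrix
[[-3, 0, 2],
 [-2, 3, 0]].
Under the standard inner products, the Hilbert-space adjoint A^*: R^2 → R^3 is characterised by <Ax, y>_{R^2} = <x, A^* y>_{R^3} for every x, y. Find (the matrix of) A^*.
A^* = A^T =
[[-3, -2],
 [0, 3],
 [2, 0]]

For real matrices with standard dot products, the defining identity <Ax, y> = <x, A^* y> gives (Ax)^T y = x^T (A^*) y, i.e. x^T A^T y = x^T (A^*) y. Since this holds for all x, y, we must have A^* = A^T. Therefore
A^* =
[[-3, -2],
 [0, 3],
 [2, 0]].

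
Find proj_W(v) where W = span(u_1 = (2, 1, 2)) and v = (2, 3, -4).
proj_W(v) = (-2/9, -1/9, -2/9)

Set up U = [u_1 | ... | u_1] ∈ R^(3×1). The projector onto W = col(U) is P = U (U^T U)^(-1) U^T.
Compute U^T U =
  [9],
and U^T v = (-1).
Solve U^T U · c = U^T v for the coefficients: c = (-1/9). The projection is proj_W(v) = U c.
Check: (v - proj_W(v)) · u_1 = 0  (should be 0).
Result: proj_W(v) = (-2/9, -1/9, -2/9).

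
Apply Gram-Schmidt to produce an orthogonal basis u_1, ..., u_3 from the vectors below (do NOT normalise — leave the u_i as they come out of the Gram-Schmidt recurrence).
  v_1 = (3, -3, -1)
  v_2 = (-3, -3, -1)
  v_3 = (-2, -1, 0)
Orthogonal basis:
  u_1 = (3, -3, -1)
  u_2 = (-60/19, -54/19, -18/19)
  u_3 = (0, -1/10, 3/10)

Apply the Gram-Schmidt recurrence
  u_1 = v_1
  u_i = v_i − Σ_{j<i} ((v_i · u_j) / (u_j · u_j)) · u_j.

Step by step this gives:
  u_1 = (3, -3, -1)
  u_2 = (-60/19, -54/19, -18/19)
  u_3 = (0, -1/10, 3/10)

Orthogonality check:
  u_2 · u_1 = 0 (should be 0)
  u_3 · u_1 = 0 (should be 0)
  u_3 · u_2 = 0 (should be 0)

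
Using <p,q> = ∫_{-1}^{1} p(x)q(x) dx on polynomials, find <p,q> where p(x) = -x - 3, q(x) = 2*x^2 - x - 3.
<p,q> = 44/3

Expand the product: p(x)·q(x) = -2*x^3 - 5*x^2 + 6*x + 9.
∫_{-1}^{1} of each monomial x^k gives [2/(k+1) if k even, 0 if k odd]. Integrating term-by-term (or equivalently evaluating the antiderivative F(x) = -x^4/2 - 5*x^3/3 + 3*x^2 + 9*x at the endpoints):
  F(1) − F(−1) = 59/6 − (-29/6) = 44/3.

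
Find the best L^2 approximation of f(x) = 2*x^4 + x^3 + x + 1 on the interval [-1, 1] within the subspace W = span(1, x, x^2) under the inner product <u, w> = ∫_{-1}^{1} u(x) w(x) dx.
g(x) = 12*x^2/7 + 8*x/5 + 29/35

The best approximation g ∈ W is the orthogonal projection of f onto W. Writing g = a_0 + a_1 x + a_2 x^2, the coefficients solve the normal equations G · a = b where
  G_{ij} = <φ_i, φ_j> and b_i = <f, φ_i>, with φ_0 = 1, φ_1 = x, φ_2 = x^2.
G =
  [2, 0, 2/3]
  [0, 2/3, 0]
  [2/3, 0, 2/5],
b = (14/5, 16/15, 26/21).
Solving gives a_0 = 29/35, a_1 = 8/5, a_2 = 12/7, so
  g(x) = 12*x^2/7 + 8*x/5 + 29/35.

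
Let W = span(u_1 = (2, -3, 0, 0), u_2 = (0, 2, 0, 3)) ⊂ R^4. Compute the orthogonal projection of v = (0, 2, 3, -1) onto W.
proj_W(v) = (-144/133, 170/133, 0, -69/133)

Set up U = [u_1 | ... | u_2] ∈ R^(4×2). The projector onto W = col(U) is P = U (U^T U)^(-1) U^T.
Compute U^T U =
  [13, -6]
  [-6, 13],
and U^T v = (-6, 1).
Solve U^T U · c = U^T v for the coefficients: c = (-72/133, -23/133). The projection is proj_W(v) = U c.
Check: (v - proj_W(v)) · u_1 = 0  (should be 0).
Check: (v - proj_W(v)) · u_2 = 0  (should be 0).
Result: proj_W(v) = (-144/133, 170/133, 0, -69/133).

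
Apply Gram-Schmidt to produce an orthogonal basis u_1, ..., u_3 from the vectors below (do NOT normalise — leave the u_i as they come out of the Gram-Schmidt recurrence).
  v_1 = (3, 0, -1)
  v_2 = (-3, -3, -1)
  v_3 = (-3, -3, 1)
Orthogonal basis:
  u_1 = (3, 0, -1)
  u_2 = (-3/5, -3, -9/5)
  u_3 = (3/7, -6/7, 9/7)

Apply the Gram-Schmidt recurrence
  u_1 = v_1
  u_i = v_i − Σ_{j<i} ((v_i · u_j) / (u_j · u_j)) · u_j.

Step by step this gives:
  u_1 = (3, 0, -1)
  u_2 = (-3/5, -3, -9/5)
  u_3 = (3/7, -6/7, 9/7)

Orthogonality check:
  u_2 · u_1 = 0 (should be 0)
  u_3 · u_1 = 0 (should be 0)
  u_3 · u_2 = 0 (should be 0)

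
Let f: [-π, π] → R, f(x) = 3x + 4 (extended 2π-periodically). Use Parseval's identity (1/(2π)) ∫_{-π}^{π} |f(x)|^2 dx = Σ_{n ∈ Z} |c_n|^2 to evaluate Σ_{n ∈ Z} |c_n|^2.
Σ |c_n|^2 = 3π^2 + 16

Expand and integrate term by term over [-π, π]:
  ∫ (3x)^2 dx = 9·(2π^3/3); ∫ 2·3·(4)·x dx = 0 (odd integrand); ∫ 4^2 dx = 16·2π.
So (1/(2π)) ∫_{-π}^{π} (3x + 4)^2 dx = 9π^2/3 + 16 = 3π^2 + 16.
Parseval ⇒ Σ |c_n|^2 = 3π^2 + 16.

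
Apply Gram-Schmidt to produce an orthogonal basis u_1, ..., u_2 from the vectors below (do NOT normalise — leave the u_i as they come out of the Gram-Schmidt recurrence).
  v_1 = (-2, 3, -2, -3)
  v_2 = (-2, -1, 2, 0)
Orthogonal basis:
  u_1 = (-2, 3, -2, -3)
  u_2 = (-29/13, -17/26, 23/13, -9/26)

Apply the Gram-Schmidt recurrence
  u_1 = v_1
  u_i = v_i − Σ_{j<i} ((v_i · u_j) / (u_j · u_j)) · u_j.

Step by step this gives:
  u_1 = (-2, 3, -2, -3)
  u_2 = (-29/13, -17/26, 23/13, -9/26)

Orthogonality check:
  u_2 · u_1 = 0 (should be 0)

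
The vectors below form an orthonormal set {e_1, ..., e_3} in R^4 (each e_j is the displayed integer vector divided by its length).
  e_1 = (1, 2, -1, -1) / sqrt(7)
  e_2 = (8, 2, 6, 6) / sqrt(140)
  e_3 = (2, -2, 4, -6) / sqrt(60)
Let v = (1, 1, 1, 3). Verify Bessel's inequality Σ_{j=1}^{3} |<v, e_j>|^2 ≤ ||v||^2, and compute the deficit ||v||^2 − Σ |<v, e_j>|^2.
Σ |<v, e_j>|^2 = 35/3; ||v||^2 = 12; deficit = 1/3

Write each e_j = u_j / sqrt(<u_j, u_j>) where u_j is the displayed integer vector. Then <v, e_j> = <v, u_j> / sqrt(<u_j, u_j>), so |<v, e_j>|^2 = <v, u_j>^2 / <u_j, u_j>.
Coefficients: <v, e_1> = -1/sqrt(7), <v, e_2> = 34/sqrt(140), <v, e_3> = -14/sqrt(60).
Square and sum: Σ |<v, e_j>|^2 = 35/3.
Compute ||v||^2 = v·v = 12.
Deficit = 12 − 35/3 = 1/3 ≥ 0, confirming Bessel's inequality. (The deficit equals ||v − Σ <v,e_j> e_j||^2, the squared distance from v to span{e_j}.)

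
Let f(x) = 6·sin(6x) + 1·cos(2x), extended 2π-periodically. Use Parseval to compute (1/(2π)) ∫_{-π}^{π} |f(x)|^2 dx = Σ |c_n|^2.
Σ |c_n|^2 = 37/2

Expand |f|^2 and use orthogonality of {sin(nx), cos(mx)} on [-π, π]:
  ∫_{-π}^{π} sin(nx)^2 dx = π, ∫ cos(mx)^2 dx = π, and cross terms integrate to 0.
So ∫_{-π}^{π} f(x)^2 dx = 6^2 · π + 1^2 · π = (36 + 1)π.
Divide by 2π: (36 + 1)/2 = 37/2.
By Parseval, this equals Σ |c_n|^2.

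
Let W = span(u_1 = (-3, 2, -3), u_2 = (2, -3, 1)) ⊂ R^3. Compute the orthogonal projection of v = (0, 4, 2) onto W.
proj_W(v) = (-14/83, 326/83, 176/83)

Set up U = [u_1 | ... | u_2] ∈ R^(3×2). The projector onto W = col(U) is P = U (U^T U)^(-1) U^T.
Compute U^T U =
  [22, -15]
  [-15, 14],
and U^T v = (2, -10).
Solve U^T U · c = U^T v for the coefficients: c = (-122/83, -190/83). The projection is proj_W(v) = U c.
Check: (v - proj_W(v)) · u_1 = 0  (should be 0).
Check: (v - proj_W(v)) · u_2 = 0  (should be 0).
Result: proj_W(v) = (-14/83, 326/83, 176/83).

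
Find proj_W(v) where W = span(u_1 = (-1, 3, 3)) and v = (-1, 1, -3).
proj_W(v) = (5/19, -15/19, -15/19)

Set up U = [u_1 | ... | u_1] ∈ R^(3×1). The projector onto W = col(U) is P = U (U^T U)^(-1) U^T.
Compute U^T U =
  [19],
and U^T v = (-5).
Solve U^T U · c = U^T v for the coefficients: c = (-5/19). The projection is proj_W(v) = U c.
Check: (v - proj_W(v)) · u_1 = 0  (should be 0).
Result: proj_W(v) = (5/19, -15/19, -15/19).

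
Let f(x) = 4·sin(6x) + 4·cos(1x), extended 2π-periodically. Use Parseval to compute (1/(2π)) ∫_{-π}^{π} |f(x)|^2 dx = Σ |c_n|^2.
Σ |c_n|^2 = 16

Expand |f|^2 and use orthogonality of {sin(nx), cos(mx)} on [-π, π]:
  ∫_{-π}^{π} sin(nx)^2 dx = π, ∫ cos(mx)^2 dx = π, and cross terms integrate to 0.
So ∫_{-π}^{π} f(x)^2 dx = 4^2 · π + 4^2 · π = (16 + 16)π.
Divide by 2π: (16 + 16)/2 = 16.
By Parseval, this equals Σ |c_n|^2.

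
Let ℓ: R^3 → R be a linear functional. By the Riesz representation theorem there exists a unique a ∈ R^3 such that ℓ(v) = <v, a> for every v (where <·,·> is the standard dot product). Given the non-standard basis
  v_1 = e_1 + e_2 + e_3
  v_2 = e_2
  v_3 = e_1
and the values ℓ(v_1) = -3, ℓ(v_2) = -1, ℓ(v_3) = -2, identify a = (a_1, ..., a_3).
a = (-2, -1, 0)

Write a = (a_1, ..., a_3) in the standard basis. For each basis vector v_i, ℓ(v_i) = <v_i, a> is a linear equation in the a_j's. Collect the n equations into a matrix system V a = ℓ, where row i of V is v_i (expressed in the standard basis). Since V is invertible (lower-triangular with 1s on the diagonal, up to permutation), solve by back-substitution:
  V =
[[1, 1, 1],
 [0, 1, 0],
 [1, 0, 0]]
  V a = (-3, -1, -2)
Solving gives a = (-2, -1, 0).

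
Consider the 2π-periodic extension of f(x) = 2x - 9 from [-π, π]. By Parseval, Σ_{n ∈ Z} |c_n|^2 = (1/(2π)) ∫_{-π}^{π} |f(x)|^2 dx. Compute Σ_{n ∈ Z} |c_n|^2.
Σ |c_n|^2 = 4π^2/3 + 81

Expand and integrate term by term over [-π, π]:
  ∫ (2x)^2 dx = 4·(2π^3/3); ∫ 2·2·(-9)·x dx = 0 (odd integrand); ∫ (-9)^2 dx = 81·2π.
So (1/(2π)) ∫_{-π}^{π} (2x - 9)^2 dx = 4π^2/3 + 81 = 4π^2/3 + 81.
Parseval ⇒ Σ |c_n|^2 = 4π^2/3 + 81.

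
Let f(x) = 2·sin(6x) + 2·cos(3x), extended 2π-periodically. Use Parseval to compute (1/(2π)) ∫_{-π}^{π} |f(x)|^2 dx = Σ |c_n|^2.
Σ |c_n|^2 = 4

Expand |f|^2 and use orthogonality of {sin(nx), cos(mx)} on [-π, π]:
  ∫_{-π}^{π} sin(nx)^2 dx = π, ∫ cos(mx)^2 dx = π, and cross terms integrate to 0.
So ∫_{-π}^{π} f(x)^2 dx = 2^2 · π + 2^2 · π = (4 + 4)π.
Divide by 2π: (4 + 4)/2 = 4.
By Parseval, this equals Σ |c_n|^2.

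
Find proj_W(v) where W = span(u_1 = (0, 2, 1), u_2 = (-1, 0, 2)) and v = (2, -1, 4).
proj_W(v) = (-26/21, -4/21, 50/21)

Set up U = [u_1 | ... | u_2] ∈ R^(3×2). The projector onto W = col(U) is P = U (U^T U)^(-1) U^T.
Compute U^T U =
  [5, 2]
  [2, 5],
and U^T v = (2, 6).
Solve U^T U · c = U^T v for the coefficients: c = (-2/21, 26/21). The projection is proj_W(v) = U c.
Check: (v - proj_W(v)) · u_1 = 0  (should be 0).
Check: (v - proj_W(v)) · u_2 = 0  (should be 0).
Result: proj_W(v) = (-26/21, -4/21, 50/21).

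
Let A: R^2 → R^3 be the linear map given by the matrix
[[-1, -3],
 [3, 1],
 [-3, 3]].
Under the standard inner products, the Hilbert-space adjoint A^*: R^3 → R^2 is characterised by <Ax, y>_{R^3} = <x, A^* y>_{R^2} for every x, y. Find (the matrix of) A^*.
A^* = A^T =
[[-1, 3, -3],
 [-3, 1, 3]]

For real matrices with standard dot products, the defining identity <Ax, y> = <x, A^* y> gives (Ax)^T y = x^T (A^*) y, i.e. x^T A^T y = x^T (A^*) y. Since this holds for all x, y, we must have A^* = A^T. Therefore
A^* =
[[-1, 3, -3],
 [-3, 1, 3]].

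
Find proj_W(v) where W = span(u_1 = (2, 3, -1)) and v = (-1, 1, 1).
proj_W(v) = (0, 0, 0)

Set up U = [u_1 | ... | u_1] ∈ R^(3×1). The projector onto W = col(U) is P = U (U^T U)^(-1) U^T.
Compute U^T U =
  [14],
and U^T v = (0).
Solve U^T U · c = U^T v for the coefficients: c = (0). The projection is proj_W(v) = U c.
Check: (v - proj_W(v)) · u_1 = 0  (should be 0).
Result: proj_W(v) = (0, 0, 0).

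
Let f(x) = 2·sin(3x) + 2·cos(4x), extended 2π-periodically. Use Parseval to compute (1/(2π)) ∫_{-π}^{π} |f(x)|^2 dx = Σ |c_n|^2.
Σ |c_n|^2 = 4

Expand |f|^2 and use orthogonality of {sin(nx), cos(mx)} on [-π, π]:
  ∫_{-π}^{π} sin(nx)^2 dx = π, ∫ cos(mx)^2 dx = π, and cross terms integrate to 0.
So ∫_{-π}^{π} f(x)^2 dx = 2^2 · π + 2^2 · π = (4 + 4)π.
Divide by 2π: (4 + 4)/2 = 4.
By Parseval, this equals Σ |c_n|^2.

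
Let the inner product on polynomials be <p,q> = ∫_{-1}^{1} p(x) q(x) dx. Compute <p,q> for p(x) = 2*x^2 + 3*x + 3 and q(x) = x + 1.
<p,q> = 28/3

Expand the product: p(x)·q(x) = 2*x^3 + 5*x^2 + 6*x + 3.
∫_{-1}^{1} of each monomial x^k gives [2/(k+1) if k even, 0 if k odd]. Integrating term-by-term (or equivalently evaluating the antiderivative F(x) = x^4/2 + 5*x^3/3 + 3*x^2 + 3*x at the endpoints):
  F(1) − F(−1) = 49/6 − (-7/6) = 28/3.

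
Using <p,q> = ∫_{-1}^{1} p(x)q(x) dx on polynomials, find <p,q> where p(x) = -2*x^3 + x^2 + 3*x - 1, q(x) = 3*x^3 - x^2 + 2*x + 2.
<p,q> = 66/35

Expand the product: p(x)·q(x) = -6*x^6 + 5*x^5 + 4*x^4 - 8*x^3 + 9*x^2 + 4*x - 2.
∫_{-1}^{1} of each monomial x^k gives [2/(k+1) if k even, 0 if k odd]. Integrating term-by-term (or equivalently evaluating the antiderivative F(x) = -6*x^7/7 + 5*x^6/6 + 4*x^5/5 - 2*x^4 + 3*x^3 + 2*x^2 - 2*x at the endpoints):
  F(1) − F(−1) = 373/210 − (-23/210) = 66/35.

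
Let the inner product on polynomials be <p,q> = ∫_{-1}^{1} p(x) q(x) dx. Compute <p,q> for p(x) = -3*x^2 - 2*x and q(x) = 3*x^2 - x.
<p,q> = -34/15

Expand the product: p(x)·q(x) = -9*x^4 - 3*x^3 + 2*x^2.
∫_{-1}^{1} of each monomial x^k gives [2/(k+1) if k even, 0 if k odd]. Integrating term-by-term (or equivalently evaluating the antiderivative F(x) = -9*x^5/5 - 3*x^4/4 + 2*x^3/3 at the endpoints):
  F(1) − F(−1) = -113/60 − (23/60) = -34/15.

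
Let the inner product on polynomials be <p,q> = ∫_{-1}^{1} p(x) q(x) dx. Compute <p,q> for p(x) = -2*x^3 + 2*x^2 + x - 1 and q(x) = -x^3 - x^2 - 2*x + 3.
<p,q> = -178/105

Expand the product: p(x)·q(x) = 2*x^6 + x^4 - 10*x^3 + 5*x^2 + 5*x - 3.
∫_{-1}^{1} of each monomial x^k gives [2/(k+1) if k even, 0 if k odd]. Integrating term-by-term (or equivalently evaluating the antiderivative F(x) = 2*x^7/7 + x^5/5 - 5*x^4/2 + 5*x^3/3 + 5*x^2/2 - 3*x at the endpoints):
  F(1) − F(−1) = -89/105 − (89/105) = -178/105.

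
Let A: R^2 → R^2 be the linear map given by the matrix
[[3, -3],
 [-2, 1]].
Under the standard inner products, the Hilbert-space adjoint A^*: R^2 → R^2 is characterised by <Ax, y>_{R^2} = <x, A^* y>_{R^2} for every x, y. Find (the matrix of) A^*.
A^* = A^T =
[[3, -2],
 [-3, 1]]

For real matrices with standard dot products, the defining identity <Ax, y> = <x, A^* y> gives (Ax)^T y = x^T (A^*) y, i.e. x^T A^T y = x^T (A^*) y. Since this holds for all x, y, we must have A^* = A^T. Therefore
A^* =
[[3, -2],
 [-3, 1]].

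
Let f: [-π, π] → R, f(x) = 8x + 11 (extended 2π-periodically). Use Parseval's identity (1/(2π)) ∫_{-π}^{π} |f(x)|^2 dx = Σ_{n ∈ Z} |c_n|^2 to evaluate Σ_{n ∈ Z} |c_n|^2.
Σ |c_n|^2 = 64π^2/3 + 121

Expand and integrate term by term over [-π, π]:
  ∫ (8x)^2 dx = 64·(2π^3/3); ∫ 2·8·(11)·x dx = 0 (odd integrand); ∫ 11^2 dx = 121·2π.
So (1/(2π)) ∫_{-π}^{π} (8x + 11)^2 dx = 64π^2/3 + 121 = 64π^2/3 + 121.
Parseval ⇒ Σ |c_n|^2 = 64π^2/3 + 121.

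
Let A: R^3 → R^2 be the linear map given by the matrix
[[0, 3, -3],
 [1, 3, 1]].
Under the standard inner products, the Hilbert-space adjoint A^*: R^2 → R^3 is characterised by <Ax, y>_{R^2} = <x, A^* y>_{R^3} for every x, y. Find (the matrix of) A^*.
A^* = A^T =
[[0, 1],
 [3, 3],
 [-3, 1]]

For real matrices with standard dot products, the defining identity <Ax, y> = <x, A^* y> gives (Ax)^T y = x^T (A^*) y, i.e. x^T A^T y = x^T (A^*) y. Since this holds for all x, y, we must have A^* = A^T. Therefore
A^* =
[[0, 1],
 [3, 3],
 [-3, 1]].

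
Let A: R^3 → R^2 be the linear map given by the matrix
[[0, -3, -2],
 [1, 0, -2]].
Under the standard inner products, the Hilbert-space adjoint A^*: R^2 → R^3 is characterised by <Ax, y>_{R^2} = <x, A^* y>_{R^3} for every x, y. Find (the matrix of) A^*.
A^* = A^T =
[[0, 1],
 [-3, 0],
 [-2, -2]]

For real matrices with standard dot products, the defining identity <Ax, y> = <x, A^* y> gives (Ax)^T y = x^T (A^*) y, i.e. x^T A^T y = x^T (A^*) y. Since this holds for all x, y, we must have A^* = A^T. Therefore
A^* =
[[0, 1],
 [-3, 0],
 [-2, -2]].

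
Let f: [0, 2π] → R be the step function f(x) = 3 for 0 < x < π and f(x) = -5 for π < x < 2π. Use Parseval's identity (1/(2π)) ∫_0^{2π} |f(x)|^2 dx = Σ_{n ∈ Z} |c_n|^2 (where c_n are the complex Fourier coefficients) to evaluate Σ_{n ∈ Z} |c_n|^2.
Σ |c_n|^2 = 17

Parseval equates the L^2 energy of f (normalised by 1/(2π)) with the ℓ^2 sum of its Fourier coefficients: (1/(2π)) ∫_0^{2π} |f|^2 = Σ |c_n|^2.
Compute the left side: (1/(2π)) [∫_0^π 3^2 dx + ∫_π^{2π} (-5)^2 dx] = (1/(2π)) · (9π + 25π) = (9 + 25)/2 = 17.
So Σ_{n ∈ Z} |c_n|^2 = 17.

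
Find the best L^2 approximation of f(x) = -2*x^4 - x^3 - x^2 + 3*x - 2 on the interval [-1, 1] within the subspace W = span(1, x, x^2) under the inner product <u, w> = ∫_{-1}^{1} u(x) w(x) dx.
g(x) = -19*x^2/7 + 12*x/5 - 64/35

The best approximation g ∈ W is the orthogonal projection of f onto W. Writing g = a_0 + a_1 x + a_2 x^2, the coefficients solve the normal equations G · a = b where
  G_{ij} = <φ_i, φ_j> and b_i = <f, φ_i>, with φ_0 = 1, φ_1 = x, φ_2 = x^2.
G =
  [2, 0, 2/3]
  [0, 2/3, 0]
  [2/3, 0, 2/5],
b = (-82/15, 8/5, -242/105).
Solving gives a_0 = -64/35, a_1 = 12/5, a_2 = -19/7, so
  g(x) = -19*x^2/7 + 12*x/5 - 64/35.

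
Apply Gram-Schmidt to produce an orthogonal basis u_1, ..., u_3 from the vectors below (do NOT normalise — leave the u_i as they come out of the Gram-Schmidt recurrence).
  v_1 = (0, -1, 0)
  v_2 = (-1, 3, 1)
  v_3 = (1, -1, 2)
Orthogonal basis:
  u_1 = (0, -1, 0)
  u_2 = (-1, 0, 1)
  u_3 = (3/2, 0, 3/2)

Apply the Gram-Schmidt recurrence
  u_1 = v_1
  u_i = v_i − Σ_{j<i} ((v_i · u_j) / (u_j · u_j)) · u_j.

Step by step this gives:
  u_1 = (0, -1, 0)
  u_2 = (-1, 0, 1)
  u_3 = (3/2, 0, 3/2)

Orthogonality check:
  u_2 · u_1 = 0 (should be 0)
  u_3 · u_1 = 0 (should be 0)
  u_3 · u_2 = 0 (should be 0)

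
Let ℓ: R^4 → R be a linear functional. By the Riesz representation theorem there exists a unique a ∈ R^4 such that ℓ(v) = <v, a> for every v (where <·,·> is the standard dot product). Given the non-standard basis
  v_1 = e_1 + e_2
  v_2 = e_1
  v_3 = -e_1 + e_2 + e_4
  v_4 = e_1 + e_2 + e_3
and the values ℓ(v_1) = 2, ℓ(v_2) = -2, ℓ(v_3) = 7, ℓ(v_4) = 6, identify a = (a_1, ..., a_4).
a = (-2, 4, 4, 1)

Write a = (a_1, ..., a_4) in the standard basis. For each basis vector v_i, ℓ(v_i) = <v_i, a> is a linear equation in the a_j's. Collect the n equations into a matrix system V a = ℓ, where row i of V is v_i (expressed in the standard basis). Since V is invertible (lower-triangular with 1s on the diagonal, up to permutation), solve by back-substitution:
  V =
[[1, 1, 0, 0],
 [1, 0, 0, 0],
 [-1, 1, 0, 1],
 [1, 1, 1, 0]]
  V a = (2, -2, 7, 6)
Solving gives a = (-2, 4, 4, 1).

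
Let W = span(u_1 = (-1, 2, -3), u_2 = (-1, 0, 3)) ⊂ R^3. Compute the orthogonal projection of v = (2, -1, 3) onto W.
proj_W(v) = (20/19, -37/19, 51/19)

Set up U = [u_1 | ... | u_2] ∈ R^(3×2). The projector onto W = col(U) is P = U (U^T U)^(-1) U^T.
Compute U^T U =
  [14, -8]
  [-8, 10],
and U^T v = (-13, 7).
Solve U^T U · c = U^T v for the coefficients: c = (-37/38, -3/38). The projection is proj_W(v) = U c.
Check: (v - proj_W(v)) · u_1 = 0  (should be 0).
Check: (v - proj_W(v)) · u_2 = 0  (should be 0).
Result: proj_W(v) = (20/19, -37/19, 51/19).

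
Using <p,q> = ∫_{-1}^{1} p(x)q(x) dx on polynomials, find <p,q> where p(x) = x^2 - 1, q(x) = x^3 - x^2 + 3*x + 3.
<p,q> = -56/15

Expand the product: p(x)·q(x) = x^5 - x^4 + 2*x^3 + 4*x^2 - 3*x - 3.
∫_{-1}^{1} of each monomial x^k gives [2/(k+1) if k even, 0 if k odd]. Integrating term-by-term (or equivalently evaluating the antiderivative F(x) = x^6/6 - x^5/5 + x^4/2 + 4*x^3/3 - 3*x^2/2 - 3*x at the endpoints):
  F(1) − F(−1) = -27/10 − (31/30) = -56/15.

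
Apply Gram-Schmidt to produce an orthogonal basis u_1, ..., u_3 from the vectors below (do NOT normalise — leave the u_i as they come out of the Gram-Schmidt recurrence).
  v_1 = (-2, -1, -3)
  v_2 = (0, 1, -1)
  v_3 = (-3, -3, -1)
Orthogonal basis:
  u_1 = (-2, -1, -3)
  u_2 = (2/7, 8/7, -4/7)
  u_3 = (-2/3, 1/3, 1/3)

Apply the Gram-Schmidt recurrence
  u_1 = v_1
  u_i = v_i − Σ_{j<i} ((v_i · u_j) / (u_j · u_j)) · u_j.

Step by step this gives:
  u_1 = (-2, -1, -3)
  u_2 = (2/7, 8/7, -4/7)
  u_3 = (-2/3, 1/3, 1/3)

Orthogonality check:
  u_2 · u_1 = 0 (should be 0)
  u_3 · u_1 = 0 (should be 0)
  u_3 · u_2 = 0 (should be 0)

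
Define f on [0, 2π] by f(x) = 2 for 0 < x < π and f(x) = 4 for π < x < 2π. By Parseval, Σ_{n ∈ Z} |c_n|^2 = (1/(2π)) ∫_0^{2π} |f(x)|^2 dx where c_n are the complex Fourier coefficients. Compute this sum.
Σ |c_n|^2 = 10

Parseval equates the L^2 energy of f (normalised by 1/(2π)) with the ℓ^2 sum of its Fourier coefficients: (1/(2π)) ∫_0^{2π} |f|^2 = Σ |c_n|^2.
Compute the left side: (1/(2π)) [∫_0^π 2^2 dx + ∫_π^{2π} 4^2 dx] = (1/(2π)) · (4π + 16π) = (4 + 16)/2 = 10.
So Σ_{n ∈ Z} |c_n|^2 = 10.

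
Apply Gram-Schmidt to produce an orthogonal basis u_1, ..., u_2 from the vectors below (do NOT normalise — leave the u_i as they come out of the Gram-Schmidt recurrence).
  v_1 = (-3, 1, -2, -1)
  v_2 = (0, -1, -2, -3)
Orthogonal basis:
  u_1 = (-3, 1, -2, -1)
  u_2 = (6/5, -7/5, -6/5, -13/5)

Apply the Gram-Schmidt recurrence
  u_1 = v_1
  u_i = v_i − Σ_{j<i} ((v_i · u_j) / (u_j · u_j)) · u_j.

Step by step this gives:
  u_1 = (-3, 1, -2, -1)
  u_2 = (6/5, -7/5, -6/5, -13/5)

Orthogonality check:
  u_2 · u_1 = 0 (should be 0)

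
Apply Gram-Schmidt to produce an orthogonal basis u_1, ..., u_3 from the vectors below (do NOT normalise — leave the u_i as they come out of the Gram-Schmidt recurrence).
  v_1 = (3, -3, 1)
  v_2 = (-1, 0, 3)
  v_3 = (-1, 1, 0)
Orthogonal basis:
  u_1 = (3, -3, 1)
  u_2 = (-1, 0, 3)
  u_3 = (9/190, 1/19, 3/190)

Apply the Gram-Schmidt recurrence
  u_1 = v_1
  u_i = v_i − Σ_{j<i} ((v_i · u_j) / (u_j · u_j)) · u_j.

Step by step this gives:
  u_1 = (3, -3, 1)
  u_2 = (-1, 0, 3)
  u_3 = (9/190, 1/19, 3/190)

Orthogonality check:
  u_2 · u_1 = 0 (should be 0)
  u_3 · u_1 = 0 (should be 0)
  u_3 · u_2 = 0 (should be 0)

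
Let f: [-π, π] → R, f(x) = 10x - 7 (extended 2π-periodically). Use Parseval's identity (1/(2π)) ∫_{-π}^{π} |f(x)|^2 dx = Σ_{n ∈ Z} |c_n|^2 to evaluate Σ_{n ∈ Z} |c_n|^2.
Σ |c_n|^2 = 100π^2/3 + 49

Expand and integrate term by term over [-π, π]:
  ∫ (10x)^2 dx = 100·(2π^3/3); ∫ 2·10·(-7)·x dx = 0 (odd integrand); ∫ (-7)^2 dx = 49·2π.
So (1/(2π)) ∫_{-π}^{π} (10x - 7)^2 dx = 100π^2/3 + 49 = 100π^2/3 + 49.
Parseval ⇒ Σ |c_n|^2 = 100π^2/3 + 49.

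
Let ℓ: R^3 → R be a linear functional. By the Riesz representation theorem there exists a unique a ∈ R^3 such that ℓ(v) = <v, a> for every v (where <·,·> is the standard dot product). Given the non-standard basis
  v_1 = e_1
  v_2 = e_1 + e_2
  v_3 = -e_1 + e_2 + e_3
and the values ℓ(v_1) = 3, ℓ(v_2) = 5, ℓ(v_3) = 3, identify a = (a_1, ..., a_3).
a = (3, 2, 4)

Write a = (a_1, ..., a_3) in the standard basis. For each basis vector v_i, ℓ(v_i) = <v_i, a> is a linear equation in the a_j's. Collect the n equations into a matrix system V a = ℓ, where row i of V is v_i (expressed in the standard basis). Since V is invertible (lower-triangular with 1s on the diagonal, up to permutation), solve by back-substitution:
  V =
[[1, 0, 0],
 [1, 1, 0],
 [-1, 1, 1]]
  V a = (3, 5, 3)
Solving gives a = (3, 2, 4).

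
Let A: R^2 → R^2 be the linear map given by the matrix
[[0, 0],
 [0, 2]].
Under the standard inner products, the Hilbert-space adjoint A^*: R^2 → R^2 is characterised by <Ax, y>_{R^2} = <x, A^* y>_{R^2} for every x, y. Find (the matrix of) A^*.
A^* = A^T =
[[0, 0],
 [0, 2]]

For real matrices with standard dot products, the defining identity <Ax, y> = <x, A^* y> gives (Ax)^T y = x^T (A^*) y, i.e. x^T A^T y = x^T (A^*) y. Since this holds for all x, y, we must have A^* = A^T. Therefore
A^* =
[[0, 0],
 [0, 2]].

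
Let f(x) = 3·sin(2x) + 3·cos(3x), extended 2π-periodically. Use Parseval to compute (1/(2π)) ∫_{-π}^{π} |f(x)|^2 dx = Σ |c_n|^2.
Σ |c_n|^2 = 9

Expand |f|^2 and use orthogonality of {sin(nx), cos(mx)} on [-π, π]:
  ∫_{-π}^{π} sin(nx)^2 dx = π, ∫ cos(mx)^2 dx = π, and cross terms integrate to 0.
So ∫_{-π}^{π} f(x)^2 dx = 3^2 · π + 3^2 · π = (9 + 9)π.
Divide by 2π: (9 + 9)/2 = 9.
By Parseval, this equals Σ |c_n|^2.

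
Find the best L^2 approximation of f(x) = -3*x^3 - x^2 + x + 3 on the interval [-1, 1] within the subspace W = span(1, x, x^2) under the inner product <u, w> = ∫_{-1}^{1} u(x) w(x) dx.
g(x) = -x^2 - 4*x/5 + 3

The best approximation g ∈ W is the orthogonal projection of f onto W. Writing g = a_0 + a_1 x + a_2 x^2, the coefficients solve the normal equations G · a = b where
  G_{ij} = <φ_i, φ_j> and b_i = <f, φ_i>, with φ_0 = 1, φ_1 = x, φ_2 = x^2.
G =
  [2, 0, 2/3]
  [0, 2/3, 0]
  [2/3, 0, 2/5],
b = (16/3, -8/15, 8/5).
Solving gives a_0 = 3, a_1 = -4/5, a_2 = -1, so
  g(x) = -x^2 - 4*x/5 + 3.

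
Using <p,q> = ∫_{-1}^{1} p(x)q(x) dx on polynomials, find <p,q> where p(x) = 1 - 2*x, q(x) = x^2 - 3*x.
<p,q> = 14/3

Expand the product: p(x)·q(x) = -2*x^3 + 7*x^2 - 3*x.
∫_{-1}^{1} of each monomial x^k gives [2/(k+1) if k even, 0 if k odd]. Integrating term-by-term (or equivalently evaluating the antiderivative F(x) = -x^4/2 + 7*x^3/3 - 3*x^2/2 at the endpoints):
  F(1) − F(−1) = 1/3 − (-13/3) = 14/3.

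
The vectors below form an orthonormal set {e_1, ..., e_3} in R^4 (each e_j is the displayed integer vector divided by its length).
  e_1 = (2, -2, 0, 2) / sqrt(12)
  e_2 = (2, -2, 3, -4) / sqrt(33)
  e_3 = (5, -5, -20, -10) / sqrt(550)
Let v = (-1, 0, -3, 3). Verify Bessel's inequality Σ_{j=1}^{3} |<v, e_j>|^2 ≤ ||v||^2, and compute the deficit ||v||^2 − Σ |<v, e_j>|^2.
Σ |<v, e_j>|^2 = 37/2; ||v||^2 = 19; deficit = 1/2

Write each e_j = u_j / sqrt(<u_j, u_j>) where u_j is the displayed integer vector. Then <v, e_j> = <v, u_j> / sqrt(<u_j, u_j>), so |<v, e_j>|^2 = <v, u_j>^2 / <u_j, u_j>.
Coefficients: <v, e_1> = 4/sqrt(12), <v, e_2> = -23/sqrt(33), <v, e_3> = 25/sqrt(550).
Square and sum: Σ |<v, e_j>|^2 = 37/2.
Compute ||v||^2 = v·v = 19.
Deficit = 19 − 37/2 = 1/2 ≥ 0, confirming Bessel's inequality. (The deficit equals ||v − Σ <v,e_j> e_j||^2, the squared distance from v to span{e_j}.)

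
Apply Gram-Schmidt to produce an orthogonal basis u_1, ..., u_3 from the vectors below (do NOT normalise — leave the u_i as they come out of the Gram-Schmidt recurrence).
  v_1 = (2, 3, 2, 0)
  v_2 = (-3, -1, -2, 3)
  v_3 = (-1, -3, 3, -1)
Orthogonal basis:
  u_1 = (2, 3, 2, 0)
  u_2 = (-25/17, 22/17, -8/17, 3)
  u_3 = (-131/111, -160/111, 371/111, 21/37)

Apply the Gram-Schmidt recurrence
  u_1 = v_1
  u_i = v_i − Σ_{j<i} ((v_i · u_j) / (u_j · u_j)) · u_j.

Step by step this gives:
  u_1 = (2, 3, 2, 0)
  u_2 = (-25/17, 22/17, -8/17, 3)
  u_3 = (-131/111, -160/111, 371/111, 21/37)

Orthogonality check:
  u_2 · u_1 = 0 (should be 0)
  u_3 · u_1 = 0 (should be 0)
  u_3 · u_2 = 0 (should be 0)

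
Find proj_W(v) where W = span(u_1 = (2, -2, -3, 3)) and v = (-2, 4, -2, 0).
proj_W(v) = (-6/13, 6/13, 9/13, -9/13)

Set up U = [u_1 | ... | u_1] ∈ R^(4×1). The projector onto W = col(U) is P = U (U^T U)^(-1) U^T.
Compute U^T U =
  [26],
and U^T v = (-6).
Solve U^T U · c = U^T v for the coefficients: c = (-3/13). The projection is proj_W(v) = U c.
Check: (v - proj_W(v)) · u_1 = 0  (should be 0).
Result: proj_W(v) = (-6/13, 6/13, 9/13, -9/13).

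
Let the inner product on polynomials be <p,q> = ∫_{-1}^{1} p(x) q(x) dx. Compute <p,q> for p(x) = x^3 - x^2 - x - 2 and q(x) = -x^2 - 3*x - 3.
<p,q> = 248/15

Expand the product: p(x)·q(x) = -x^5 - 2*x^4 + x^3 + 8*x^2 + 9*x + 6.
∫_{-1}^{1} of each monomial x^k gives [2/(k+1) if k even, 0 if k odd]. Integrating term-by-term (or equivalently evaluating the antiderivative F(x) = -x^6/6 - 2*x^5/5 + x^4/4 + 8*x^3/3 + 9*x^2/2 + 6*x at the endpoints):
  F(1) − F(−1) = 257/20 − (-221/60) = 248/15.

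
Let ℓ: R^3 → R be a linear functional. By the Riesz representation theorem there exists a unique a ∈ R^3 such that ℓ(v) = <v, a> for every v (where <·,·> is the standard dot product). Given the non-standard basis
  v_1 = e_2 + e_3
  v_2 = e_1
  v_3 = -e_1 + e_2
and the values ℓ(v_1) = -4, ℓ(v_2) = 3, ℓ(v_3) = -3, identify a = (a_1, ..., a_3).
a = (3, 0, -4)

Write a = (a_1, ..., a_3) in the standard basis. For each basis vector v_i, ℓ(v_i) = <v_i, a> is a linear equation in the a_j's. Collect the n equations into a matrix system V a = ℓ, where row i of V is v_i (expressed in the standard basis). Since V is invertible (lower-triangular with 1s on the diagonal, up to permutation), solve by back-substitution:
  V =
[[0, 1, 1],
 [1, 0, 0],
 [-1, 1, 0]]
  V a = (-4, 3, -3)
Solving gives a = (3, 0, -4).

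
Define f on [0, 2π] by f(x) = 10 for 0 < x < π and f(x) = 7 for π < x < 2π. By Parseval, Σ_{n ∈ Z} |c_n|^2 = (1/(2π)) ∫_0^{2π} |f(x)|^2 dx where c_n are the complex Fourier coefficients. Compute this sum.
Σ |c_n|^2 = 149/2

Parseval equates the L^2 energy of f (normalised by 1/(2π)) with the ℓ^2 sum of its Fourier coefficients: (1/(2π)) ∫_0^{2π} |f|^2 = Σ |c_n|^2.
Compute the left side: (1/(2π)) [∫_0^π 10^2 dx + ∫_π^{2π} 7^2 dx] = (1/(2π)) · (100π + 49π) = (100 + 49)/2 = 149/2.
So Σ_{n ∈ Z} |c_n|^2 = 149/2.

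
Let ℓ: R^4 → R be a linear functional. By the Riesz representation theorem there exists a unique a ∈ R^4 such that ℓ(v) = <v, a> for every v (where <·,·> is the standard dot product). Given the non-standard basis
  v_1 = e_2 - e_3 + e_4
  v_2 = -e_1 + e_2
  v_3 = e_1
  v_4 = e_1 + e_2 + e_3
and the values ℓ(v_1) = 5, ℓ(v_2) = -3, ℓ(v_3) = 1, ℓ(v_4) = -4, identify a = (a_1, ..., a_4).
a = (1, -2, -3, 4)

Write a = (a_1, ..., a_4) in the standard basis. For each basis vector v_i, ℓ(v_i) = <v_i, a> is a linear equation in the a_j's. Collect the n equations into a matrix system V a = ℓ, where row i of V is v_i (expressed in the standard basis). Since V is invertible (lower-triangular with 1s on the diagonal, up to permutation), solve by back-substitution:
  V =
[[0, 1, -1, 1],
 [-1, 1, 0, 0],
 [1, 0, 0, 0],
 [1, 1, 1, 0]]
  V a = (5, -3, 1, -4)
Solving gives a = (1, -2, -3, 4).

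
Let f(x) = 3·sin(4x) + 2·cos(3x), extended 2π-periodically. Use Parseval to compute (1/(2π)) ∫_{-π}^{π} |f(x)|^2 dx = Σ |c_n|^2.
Σ |c_n|^2 = 13/2

Expand |f|^2 and use orthogonality of {sin(nx), cos(mx)} on [-π, π]:
  ∫_{-π}^{π} sin(nx)^2 dx = π, ∫ cos(mx)^2 dx = π, and cross terms integrate to 0.
So ∫_{-π}^{π} f(x)^2 dx = 3^2 · π + 2^2 · π = (9 + 4)π.
Divide by 2π: (9 + 4)/2 = 13/2.
By Parseval, this equals Σ |c_n|^2.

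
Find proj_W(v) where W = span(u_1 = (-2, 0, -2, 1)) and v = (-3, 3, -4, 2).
proj_W(v) = (-32/9, 0, -32/9, 16/9)

Set up U = [u_1 | ... | u_1] ∈ R^(4×1). The projector onto W = col(U) is P = U (U^T U)^(-1) U^T.
Compute U^T U =
  [9],
and U^T v = (16).
Solve U^T U · c = U^T v for the coefficients: c = (16/9). The projection is proj_W(v) = U c.
Check: (v - proj_W(v)) · u_1 = 0  (should be 0).
Result: proj_W(v) = (-32/9, 0, -32/9, 16/9).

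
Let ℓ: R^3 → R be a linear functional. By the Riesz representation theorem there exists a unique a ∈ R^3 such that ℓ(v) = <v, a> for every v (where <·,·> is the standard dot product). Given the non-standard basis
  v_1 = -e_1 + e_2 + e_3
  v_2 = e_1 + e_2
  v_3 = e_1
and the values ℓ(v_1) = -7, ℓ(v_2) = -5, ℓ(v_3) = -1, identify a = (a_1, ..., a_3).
a = (-1, -4, -4)

Write a = (a_1, ..., a_3) in the standard basis. For each basis vector v_i, ℓ(v_i) = <v_i, a> is a linear equation in the a_j's. Collect the n equations into a matrix system V a = ℓ, where row i of V is v_i (expressed in the standard basis). Since V is invertible (lower-triangular with 1s on the diagonal, up to permutation), solve by back-substitution:
  V =
[[-1, 1, 1],
 [1, 1, 0],
 [1, 0, 0]]
  V a = (-7, -5, -1)
Solving gives a = (-1, -4, -4).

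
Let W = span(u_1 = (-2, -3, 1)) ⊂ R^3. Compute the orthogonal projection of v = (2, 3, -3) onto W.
proj_W(v) = (16/7, 24/7, -8/7)

Set up U = [u_1 | ... | u_1] ∈ R^(3×1). The projector onto W = col(U) is P = U (U^T U)^(-1) U^T.
Compute U^T U =
  [14],
and U^T v = (-16).
Solve U^T U · c = U^T v for the coefficients: c = (-8/7). The projection is proj_W(v) = U c.
Check: (v - proj_W(v)) · u_1 = 0  (should be 0).
Result: proj_W(v) = (16/7, 24/7, -8/7).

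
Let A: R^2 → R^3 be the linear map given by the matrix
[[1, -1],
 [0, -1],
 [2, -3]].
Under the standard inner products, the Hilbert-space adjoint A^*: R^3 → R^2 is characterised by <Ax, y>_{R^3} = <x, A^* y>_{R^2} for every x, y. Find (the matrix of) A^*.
A^* = A^T =
[[1, 0, 2],
 [-1, -1, -3]]

For real matrices with standard dot products, the defining identity <Ax, y> = <x, A^* y> gives (Ax)^T y = x^T (A^*) y, i.e. x^T A^T y = x^T (A^*) y. Since this holds for all x, y, we must have A^* = A^T. Therefore
A^* =
[[1, 0, 2],
 [-1, -1, -3]].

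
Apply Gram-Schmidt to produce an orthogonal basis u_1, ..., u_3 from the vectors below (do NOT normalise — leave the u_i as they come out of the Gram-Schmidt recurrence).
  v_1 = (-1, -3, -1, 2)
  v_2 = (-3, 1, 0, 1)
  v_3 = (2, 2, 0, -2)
Orthogonal basis:
  u_1 = (-1, -3, -1, 2)
  u_2 = (-43/15, 7/5, 2/15, 11/15)
  u_3 = (4/161, 4/23, -120/161, -16/161)

Apply the Gram-Schmidt recurrence
  u_1 = v_1
  u_i = v_i − Σ_{j<i} ((v_i · u_j) / (u_j · u_j)) · u_j.

Step by step this gives:
  u_1 = (-1, -3, -1, 2)
  u_2 = (-43/15, 7/5, 2/15, 11/15)
  u_3 = (4/161, 4/23, -120/161, -16/161)

Orthogonality check:
  u_2 · u_1 = 0 (should be 0)
  u_3 · u_1 = 0 (should be 0)
  u_3 · u_2 = 0 (should be 0)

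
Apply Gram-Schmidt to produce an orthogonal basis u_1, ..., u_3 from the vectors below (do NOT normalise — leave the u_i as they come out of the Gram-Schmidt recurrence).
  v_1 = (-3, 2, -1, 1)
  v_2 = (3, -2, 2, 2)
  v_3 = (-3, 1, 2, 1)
Orthogonal basis:
  u_1 = (-3, 2, -1, 1)
  u_2 = (2/5, -4/15, 17/15, 43/15)
  u_3 = (-84/73, -17/73, 327/146, -109/146)

Apply the Gram-Schmidt recurrence
  u_1 = v_1
  u_i = v_i − Σ_{j<i} ((v_i · u_j) / (u_j · u_j)) · u_j.

Step by step this gives:
  u_1 = (-3, 2, -1, 1)
  u_2 = (2/5, -4/15, 17/15, 43/15)
  u_3 = (-84/73, -17/73, 327/146, -109/146)

Orthogonality check:
  u_2 · u_1 = 0 (should be 0)
  u_3 · u_1 = 0 (should be 0)
  u_3 · u_2 = 0 (should be 0)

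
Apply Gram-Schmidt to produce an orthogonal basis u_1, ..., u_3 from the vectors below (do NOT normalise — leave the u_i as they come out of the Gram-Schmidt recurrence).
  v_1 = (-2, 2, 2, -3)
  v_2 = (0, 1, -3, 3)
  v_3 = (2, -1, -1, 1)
Orthogonal basis:
  u_1 = (-2, 2, 2, -3)
  u_2 = (-26/21, 47/21, -37/21, 8/7)
  u_3 = (86/115, 48/115, -28/115, -44/115)

Apply the Gram-Schmidt recurrence
  u_1 = v_1
  u_i = v_i − Σ_{j<i} ((v_i · u_j) / (u_j · u_j)) · u_j.

Step by step this gives:
  u_1 = (-2, 2, 2, -3)
  u_2 = (-26/21, 47/21, -37/21, 8/7)
  u_3 = (86/115, 48/115, -28/115, -44/115)

Orthogonality check:
  u_2 · u_1 = 0 (should be 0)
  u_3 · u_1 = 0 (should be 0)
  u_3 · u_2 = 0 (should be 0)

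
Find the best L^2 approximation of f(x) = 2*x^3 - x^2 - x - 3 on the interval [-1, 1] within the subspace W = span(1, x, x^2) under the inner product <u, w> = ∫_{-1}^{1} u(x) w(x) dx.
g(x) = -x^2 + x/5 - 3

The best approximation g ∈ W is the orthogonal projection of f onto W. Writing g = a_0 + a_1 x + a_2 x^2, the coefficients solve the normal equations G · a = b where
  G_{ij} = <φ_i, φ_j> and b_i = <f, φ_i>, with φ_0 = 1, φ_1 = x, φ_2 = x^2.
G =
  [2, 0, 2/3]
  [0, 2/3, 0]
  [2/3, 0, 2/5],
b = (-20/3, 2/15, -12/5).
Solving gives a_0 = -3, a_1 = 1/5, a_2 = -1, so
  g(x) = -x^2 + x/5 - 3.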